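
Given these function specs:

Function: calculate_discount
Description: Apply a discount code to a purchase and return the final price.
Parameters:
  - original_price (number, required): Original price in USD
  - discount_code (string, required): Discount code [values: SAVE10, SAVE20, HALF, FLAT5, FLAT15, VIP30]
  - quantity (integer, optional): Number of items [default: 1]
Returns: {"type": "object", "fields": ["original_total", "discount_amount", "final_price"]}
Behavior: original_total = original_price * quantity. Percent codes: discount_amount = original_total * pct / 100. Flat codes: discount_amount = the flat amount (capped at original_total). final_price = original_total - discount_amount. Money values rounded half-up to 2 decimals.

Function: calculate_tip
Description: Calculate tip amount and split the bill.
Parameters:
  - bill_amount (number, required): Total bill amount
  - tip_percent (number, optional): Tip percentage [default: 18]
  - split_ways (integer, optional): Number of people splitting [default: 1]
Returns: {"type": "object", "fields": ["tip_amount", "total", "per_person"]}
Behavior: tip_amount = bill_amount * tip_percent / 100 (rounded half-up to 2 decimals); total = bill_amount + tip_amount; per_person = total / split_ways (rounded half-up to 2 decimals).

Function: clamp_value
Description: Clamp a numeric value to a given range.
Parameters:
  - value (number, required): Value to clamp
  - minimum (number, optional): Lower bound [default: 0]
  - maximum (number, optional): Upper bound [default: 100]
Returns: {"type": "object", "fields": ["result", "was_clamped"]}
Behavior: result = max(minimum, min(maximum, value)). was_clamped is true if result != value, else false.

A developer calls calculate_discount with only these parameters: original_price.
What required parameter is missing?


Required parameters: original_price, discount_code
Provided: original_price
Missing: discount_code
discount_code


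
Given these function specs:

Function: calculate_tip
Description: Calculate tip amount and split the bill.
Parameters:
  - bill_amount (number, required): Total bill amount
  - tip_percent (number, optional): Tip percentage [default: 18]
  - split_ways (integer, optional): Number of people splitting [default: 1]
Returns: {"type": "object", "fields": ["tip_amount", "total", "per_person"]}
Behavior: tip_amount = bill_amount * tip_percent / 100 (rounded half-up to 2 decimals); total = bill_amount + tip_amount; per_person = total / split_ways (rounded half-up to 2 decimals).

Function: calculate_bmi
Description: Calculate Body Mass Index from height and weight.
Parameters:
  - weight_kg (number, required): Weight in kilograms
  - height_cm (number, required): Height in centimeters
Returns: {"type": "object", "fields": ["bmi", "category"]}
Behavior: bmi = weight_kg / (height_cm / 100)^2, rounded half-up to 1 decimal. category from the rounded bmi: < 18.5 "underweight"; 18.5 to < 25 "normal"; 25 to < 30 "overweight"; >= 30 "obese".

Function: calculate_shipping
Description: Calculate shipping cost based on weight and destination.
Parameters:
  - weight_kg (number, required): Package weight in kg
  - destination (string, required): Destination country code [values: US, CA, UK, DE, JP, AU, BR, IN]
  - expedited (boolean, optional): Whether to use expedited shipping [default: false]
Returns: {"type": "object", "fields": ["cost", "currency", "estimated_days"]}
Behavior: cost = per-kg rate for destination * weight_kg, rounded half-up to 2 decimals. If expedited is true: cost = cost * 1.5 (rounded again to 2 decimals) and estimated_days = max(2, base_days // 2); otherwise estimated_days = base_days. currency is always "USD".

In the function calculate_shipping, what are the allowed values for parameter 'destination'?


The calculate_shipping spec declares:
  - destination (string, required): Destination country code [values: US, CA, UK, DE, JP, AU, BR, IN]
Allowed values:
US, CA, UK, DE, JP, AU, BR, IN


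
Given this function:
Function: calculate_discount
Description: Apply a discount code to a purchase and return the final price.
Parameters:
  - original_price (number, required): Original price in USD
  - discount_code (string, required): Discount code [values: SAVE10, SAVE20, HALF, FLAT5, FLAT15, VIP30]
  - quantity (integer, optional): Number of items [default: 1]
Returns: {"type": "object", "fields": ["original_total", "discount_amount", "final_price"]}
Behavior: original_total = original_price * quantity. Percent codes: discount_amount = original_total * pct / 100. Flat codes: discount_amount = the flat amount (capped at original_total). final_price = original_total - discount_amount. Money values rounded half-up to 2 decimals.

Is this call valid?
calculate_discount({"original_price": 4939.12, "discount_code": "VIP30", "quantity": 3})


Checking all required parameters present and types match... All valid.
Valid


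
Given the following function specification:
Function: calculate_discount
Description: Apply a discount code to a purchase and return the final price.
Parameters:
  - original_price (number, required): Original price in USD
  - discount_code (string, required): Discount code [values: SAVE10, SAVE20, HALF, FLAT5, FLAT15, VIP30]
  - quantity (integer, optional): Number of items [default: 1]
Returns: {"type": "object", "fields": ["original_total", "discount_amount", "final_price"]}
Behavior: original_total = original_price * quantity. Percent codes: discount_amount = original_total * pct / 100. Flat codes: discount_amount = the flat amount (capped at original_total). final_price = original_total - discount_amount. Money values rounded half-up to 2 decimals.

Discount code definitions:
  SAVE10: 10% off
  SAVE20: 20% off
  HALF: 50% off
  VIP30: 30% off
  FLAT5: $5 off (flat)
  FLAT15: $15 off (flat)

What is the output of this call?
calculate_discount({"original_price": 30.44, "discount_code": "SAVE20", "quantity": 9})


original_total = 30.44 * 9 = 273.96
SAVE20 = 20% off: discount_amount = 273.96 * 20/100 = 54.792 -> 54.79
final_price = 273.96 - 54.79 = 219.17
Output:
{"original_total": 273.96, "discount_amount": 54.79, "final_price": 219.17}


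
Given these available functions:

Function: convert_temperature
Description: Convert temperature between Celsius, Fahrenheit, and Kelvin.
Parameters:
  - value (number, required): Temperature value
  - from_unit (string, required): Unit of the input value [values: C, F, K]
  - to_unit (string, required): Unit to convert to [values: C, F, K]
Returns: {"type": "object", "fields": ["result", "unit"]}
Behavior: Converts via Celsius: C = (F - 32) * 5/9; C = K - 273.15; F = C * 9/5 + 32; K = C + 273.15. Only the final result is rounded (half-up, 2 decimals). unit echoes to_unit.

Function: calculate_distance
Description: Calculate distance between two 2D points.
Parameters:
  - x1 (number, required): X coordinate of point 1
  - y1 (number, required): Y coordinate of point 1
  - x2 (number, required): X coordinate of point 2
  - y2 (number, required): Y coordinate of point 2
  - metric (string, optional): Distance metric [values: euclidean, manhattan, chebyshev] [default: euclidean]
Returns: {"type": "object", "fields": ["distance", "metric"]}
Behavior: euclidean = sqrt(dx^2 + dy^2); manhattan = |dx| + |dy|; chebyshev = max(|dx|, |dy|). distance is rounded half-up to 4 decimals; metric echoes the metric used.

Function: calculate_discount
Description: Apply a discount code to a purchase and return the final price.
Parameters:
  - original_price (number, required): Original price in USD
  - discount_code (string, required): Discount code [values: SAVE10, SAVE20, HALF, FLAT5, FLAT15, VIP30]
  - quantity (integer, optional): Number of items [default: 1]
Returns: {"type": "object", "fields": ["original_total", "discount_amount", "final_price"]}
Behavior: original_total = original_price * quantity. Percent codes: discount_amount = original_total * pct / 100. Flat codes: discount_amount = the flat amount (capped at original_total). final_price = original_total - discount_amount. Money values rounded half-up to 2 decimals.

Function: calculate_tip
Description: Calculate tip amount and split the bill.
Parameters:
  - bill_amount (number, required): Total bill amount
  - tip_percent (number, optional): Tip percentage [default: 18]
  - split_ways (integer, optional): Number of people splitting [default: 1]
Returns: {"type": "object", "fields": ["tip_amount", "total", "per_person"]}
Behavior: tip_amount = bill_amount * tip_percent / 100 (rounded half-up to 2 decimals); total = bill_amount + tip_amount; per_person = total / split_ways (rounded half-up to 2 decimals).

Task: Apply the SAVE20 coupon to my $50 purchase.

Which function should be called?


The task needs a function whose description is: Apply a discount code to a purchase and return the final price.
calculate_discount


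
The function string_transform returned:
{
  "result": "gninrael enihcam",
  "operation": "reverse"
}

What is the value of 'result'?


gninrael enihcam


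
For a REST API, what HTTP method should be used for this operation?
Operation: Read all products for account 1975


GET = read, POST = create, PUT = update/replace, DELETE = remove
This operation is a read.
GET


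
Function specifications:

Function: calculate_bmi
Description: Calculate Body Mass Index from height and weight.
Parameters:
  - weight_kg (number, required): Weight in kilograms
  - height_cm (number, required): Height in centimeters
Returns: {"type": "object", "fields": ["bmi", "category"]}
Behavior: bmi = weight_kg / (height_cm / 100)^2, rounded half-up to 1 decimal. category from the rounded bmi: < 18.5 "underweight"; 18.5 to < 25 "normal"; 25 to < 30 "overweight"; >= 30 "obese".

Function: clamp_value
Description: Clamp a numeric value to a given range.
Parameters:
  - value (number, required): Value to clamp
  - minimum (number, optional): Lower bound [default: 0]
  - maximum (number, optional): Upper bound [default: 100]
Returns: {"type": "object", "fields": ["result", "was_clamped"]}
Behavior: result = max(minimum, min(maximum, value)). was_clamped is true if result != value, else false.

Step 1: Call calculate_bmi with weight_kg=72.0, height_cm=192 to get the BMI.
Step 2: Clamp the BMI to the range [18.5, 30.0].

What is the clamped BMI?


Step 1: calculate_bmi(weight_kg=72.0, height_cm=192)
  height_m = 192 / 100 = 1.92
  bmi = 72.0 / 1.92^2 = 72.0 / 3.6864 = 19.53125 -> 19.5
  18.5 <= 19.5 < 25 -> normal
  -> bmi = 19.5
Step 2: clamp_value(value=19.5, minimum=18.5, maximum=30.0)
  result = max(18.5, min(30.0, 19.5)) = max(18.5, 19.5) = 19.5
  was_clamped = (19.5 != 19.5) = false
  -> result = 19.5
19.5


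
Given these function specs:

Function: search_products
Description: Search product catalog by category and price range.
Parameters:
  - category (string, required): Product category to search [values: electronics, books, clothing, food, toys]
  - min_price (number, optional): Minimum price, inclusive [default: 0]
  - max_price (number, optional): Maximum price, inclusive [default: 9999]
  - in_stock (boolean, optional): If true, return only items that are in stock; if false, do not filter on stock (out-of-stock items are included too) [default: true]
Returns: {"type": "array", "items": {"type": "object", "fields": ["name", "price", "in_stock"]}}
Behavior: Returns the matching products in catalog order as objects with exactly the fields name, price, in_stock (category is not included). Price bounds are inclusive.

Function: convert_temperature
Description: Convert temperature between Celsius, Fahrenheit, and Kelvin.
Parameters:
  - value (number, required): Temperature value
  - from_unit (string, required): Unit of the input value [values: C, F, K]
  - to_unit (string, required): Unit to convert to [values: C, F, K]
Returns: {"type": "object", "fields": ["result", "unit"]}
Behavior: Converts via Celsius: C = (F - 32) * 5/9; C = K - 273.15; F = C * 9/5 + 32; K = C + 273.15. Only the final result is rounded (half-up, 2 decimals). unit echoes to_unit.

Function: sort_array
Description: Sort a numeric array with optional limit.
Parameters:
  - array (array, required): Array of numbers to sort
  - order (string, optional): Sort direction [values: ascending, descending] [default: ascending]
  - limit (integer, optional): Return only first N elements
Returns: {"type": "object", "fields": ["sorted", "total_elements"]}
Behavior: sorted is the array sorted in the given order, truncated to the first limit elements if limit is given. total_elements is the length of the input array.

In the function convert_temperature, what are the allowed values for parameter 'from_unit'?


The convert_temperature spec declares:
  - from_unit (string, required): Unit of the input value [values: C, F, K]
Allowed values:
C, F, K


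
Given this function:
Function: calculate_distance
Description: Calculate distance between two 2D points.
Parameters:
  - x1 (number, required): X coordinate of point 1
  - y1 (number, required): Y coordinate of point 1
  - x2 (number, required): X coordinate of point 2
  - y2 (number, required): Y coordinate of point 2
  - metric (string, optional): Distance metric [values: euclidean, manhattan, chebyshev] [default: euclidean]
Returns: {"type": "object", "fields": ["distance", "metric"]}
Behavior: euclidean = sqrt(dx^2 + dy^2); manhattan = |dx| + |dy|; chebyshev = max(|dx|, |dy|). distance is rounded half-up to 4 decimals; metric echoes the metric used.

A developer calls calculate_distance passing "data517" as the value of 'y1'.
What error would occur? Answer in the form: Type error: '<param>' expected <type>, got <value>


Spec: 'y1' is declared as number; "data517" is a string.
Type error: 'y1' expected number, got "data517"


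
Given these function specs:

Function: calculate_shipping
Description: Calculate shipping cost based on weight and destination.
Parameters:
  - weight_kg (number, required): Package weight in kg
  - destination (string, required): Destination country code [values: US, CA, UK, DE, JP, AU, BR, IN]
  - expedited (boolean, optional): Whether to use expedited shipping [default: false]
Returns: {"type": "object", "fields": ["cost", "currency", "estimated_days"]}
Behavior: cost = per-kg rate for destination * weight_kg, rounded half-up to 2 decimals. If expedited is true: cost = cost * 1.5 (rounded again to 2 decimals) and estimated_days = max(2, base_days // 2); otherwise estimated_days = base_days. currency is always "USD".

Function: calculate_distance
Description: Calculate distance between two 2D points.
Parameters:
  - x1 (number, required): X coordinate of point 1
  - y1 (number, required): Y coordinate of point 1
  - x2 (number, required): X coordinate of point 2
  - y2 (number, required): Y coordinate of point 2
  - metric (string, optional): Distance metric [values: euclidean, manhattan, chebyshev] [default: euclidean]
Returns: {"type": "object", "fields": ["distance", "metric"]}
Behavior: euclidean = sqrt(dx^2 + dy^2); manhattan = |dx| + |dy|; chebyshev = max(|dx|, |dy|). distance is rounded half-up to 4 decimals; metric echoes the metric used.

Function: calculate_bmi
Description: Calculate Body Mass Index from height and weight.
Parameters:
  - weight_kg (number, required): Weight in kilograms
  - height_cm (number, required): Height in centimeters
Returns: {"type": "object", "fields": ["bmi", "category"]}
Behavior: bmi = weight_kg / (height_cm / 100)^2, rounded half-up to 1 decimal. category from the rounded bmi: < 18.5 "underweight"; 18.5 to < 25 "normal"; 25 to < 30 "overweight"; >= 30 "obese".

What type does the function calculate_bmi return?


The calculate_bmi spec declares Returns: {"type": "object", "fields": ["bmi", "category"]}
Type:
object


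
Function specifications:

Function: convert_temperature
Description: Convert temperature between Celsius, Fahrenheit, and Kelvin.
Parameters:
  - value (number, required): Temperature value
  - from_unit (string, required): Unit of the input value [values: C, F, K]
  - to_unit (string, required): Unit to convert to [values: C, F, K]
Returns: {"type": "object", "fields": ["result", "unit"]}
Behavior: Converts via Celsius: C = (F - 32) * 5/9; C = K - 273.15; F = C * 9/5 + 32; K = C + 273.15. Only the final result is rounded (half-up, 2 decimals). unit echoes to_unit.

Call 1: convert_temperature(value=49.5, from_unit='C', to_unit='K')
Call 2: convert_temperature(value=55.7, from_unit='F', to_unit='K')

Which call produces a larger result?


Call 1:
  Input already in C: 49.5
  To K: 49.5 + 273.15 = 322.65
  Round to 2 decimals: 322.65
  -> 322.65 K
Call 2:
  To C: (55.7 - 32) * 5/9 = 13.166667
  To K: 13.166667 + 273.15 = 286.316667
  Round to 2 decimals: 286.32
  -> 286.32 K
Call 1 (322.65 K)


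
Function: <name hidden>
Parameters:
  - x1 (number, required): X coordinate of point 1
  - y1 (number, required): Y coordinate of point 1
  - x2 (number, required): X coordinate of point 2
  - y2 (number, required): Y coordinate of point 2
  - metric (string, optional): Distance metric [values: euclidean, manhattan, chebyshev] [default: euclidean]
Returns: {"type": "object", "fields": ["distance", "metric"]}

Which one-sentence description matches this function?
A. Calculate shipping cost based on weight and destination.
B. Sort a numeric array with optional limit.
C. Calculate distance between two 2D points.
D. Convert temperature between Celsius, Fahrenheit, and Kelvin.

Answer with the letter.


Parameters x1, y1, x2, y2, metric and return ["distance", "metric"] fit: Calculate distance between two 2D points.
C


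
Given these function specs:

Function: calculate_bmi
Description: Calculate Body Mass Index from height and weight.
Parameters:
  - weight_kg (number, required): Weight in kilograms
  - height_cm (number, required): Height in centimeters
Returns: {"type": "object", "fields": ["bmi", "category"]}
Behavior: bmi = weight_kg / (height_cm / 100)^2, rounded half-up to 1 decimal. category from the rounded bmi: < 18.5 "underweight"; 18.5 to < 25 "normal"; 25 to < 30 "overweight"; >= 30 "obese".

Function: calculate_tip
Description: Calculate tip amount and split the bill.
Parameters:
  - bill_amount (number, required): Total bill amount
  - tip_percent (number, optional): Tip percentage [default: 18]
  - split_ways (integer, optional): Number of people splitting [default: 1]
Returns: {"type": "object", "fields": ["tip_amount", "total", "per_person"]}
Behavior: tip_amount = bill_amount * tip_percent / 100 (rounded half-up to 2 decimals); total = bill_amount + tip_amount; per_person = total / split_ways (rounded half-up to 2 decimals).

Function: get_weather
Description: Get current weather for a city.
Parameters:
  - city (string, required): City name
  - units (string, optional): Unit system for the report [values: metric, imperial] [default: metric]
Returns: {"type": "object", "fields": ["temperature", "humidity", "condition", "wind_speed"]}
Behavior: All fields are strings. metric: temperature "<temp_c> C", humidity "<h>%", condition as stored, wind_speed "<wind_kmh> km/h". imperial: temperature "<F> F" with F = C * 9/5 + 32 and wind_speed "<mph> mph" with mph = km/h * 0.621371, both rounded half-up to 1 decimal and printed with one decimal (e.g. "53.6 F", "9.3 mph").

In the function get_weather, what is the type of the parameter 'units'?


The get_weather spec declares:
  - units (string, optional): Unit system for the report [values: metric, imperial] [default: metric]
Type:
string


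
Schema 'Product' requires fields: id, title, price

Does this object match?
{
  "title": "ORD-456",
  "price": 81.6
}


Checking required fields...
Missing: id
Invalid - missing required field 'id'


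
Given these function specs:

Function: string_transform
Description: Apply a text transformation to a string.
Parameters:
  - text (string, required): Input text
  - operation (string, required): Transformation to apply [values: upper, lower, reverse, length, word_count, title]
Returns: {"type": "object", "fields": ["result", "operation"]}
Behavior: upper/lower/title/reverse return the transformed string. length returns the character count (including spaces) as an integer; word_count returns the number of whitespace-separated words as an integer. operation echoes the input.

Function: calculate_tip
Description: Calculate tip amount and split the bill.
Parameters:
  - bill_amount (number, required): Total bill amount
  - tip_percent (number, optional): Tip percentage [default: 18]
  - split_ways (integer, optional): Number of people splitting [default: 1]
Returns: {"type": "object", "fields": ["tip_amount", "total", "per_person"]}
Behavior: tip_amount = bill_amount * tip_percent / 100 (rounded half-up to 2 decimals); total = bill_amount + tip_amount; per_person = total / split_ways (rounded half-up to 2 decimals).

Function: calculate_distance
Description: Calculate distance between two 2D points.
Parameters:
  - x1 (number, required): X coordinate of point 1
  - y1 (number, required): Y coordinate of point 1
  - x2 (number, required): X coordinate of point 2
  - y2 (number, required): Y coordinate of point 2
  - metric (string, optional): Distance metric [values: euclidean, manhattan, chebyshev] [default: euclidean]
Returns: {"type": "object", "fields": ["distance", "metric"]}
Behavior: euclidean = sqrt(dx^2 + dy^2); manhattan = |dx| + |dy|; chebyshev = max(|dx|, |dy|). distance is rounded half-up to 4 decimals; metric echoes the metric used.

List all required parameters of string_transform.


Parameters of string_transform and their required/optional flag:
  text: required
  operation: required
operation, text


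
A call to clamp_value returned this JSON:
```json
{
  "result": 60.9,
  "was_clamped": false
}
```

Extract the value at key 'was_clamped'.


false


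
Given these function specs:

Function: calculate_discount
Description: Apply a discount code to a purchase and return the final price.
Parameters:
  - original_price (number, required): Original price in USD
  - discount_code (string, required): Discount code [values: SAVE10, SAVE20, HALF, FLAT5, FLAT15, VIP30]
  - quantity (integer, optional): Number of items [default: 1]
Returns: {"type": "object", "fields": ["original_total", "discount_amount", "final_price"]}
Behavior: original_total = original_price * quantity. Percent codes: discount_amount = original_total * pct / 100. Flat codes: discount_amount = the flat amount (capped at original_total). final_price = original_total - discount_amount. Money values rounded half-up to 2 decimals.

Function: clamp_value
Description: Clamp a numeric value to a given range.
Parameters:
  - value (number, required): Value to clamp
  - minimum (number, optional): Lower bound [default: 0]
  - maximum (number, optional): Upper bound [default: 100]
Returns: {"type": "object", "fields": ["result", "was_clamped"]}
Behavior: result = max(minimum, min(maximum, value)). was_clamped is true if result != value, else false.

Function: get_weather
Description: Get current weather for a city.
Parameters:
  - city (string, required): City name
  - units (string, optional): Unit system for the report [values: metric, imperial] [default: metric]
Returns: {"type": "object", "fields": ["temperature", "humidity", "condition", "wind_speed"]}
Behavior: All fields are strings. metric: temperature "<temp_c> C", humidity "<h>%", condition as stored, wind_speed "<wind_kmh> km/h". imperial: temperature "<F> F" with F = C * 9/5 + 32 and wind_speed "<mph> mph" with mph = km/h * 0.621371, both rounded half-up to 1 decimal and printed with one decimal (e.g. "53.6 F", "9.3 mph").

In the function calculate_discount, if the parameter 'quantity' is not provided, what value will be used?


The calculate_discount spec declares:
  - quantity (integer, optional): Number of items [default: 1]
Default:
1


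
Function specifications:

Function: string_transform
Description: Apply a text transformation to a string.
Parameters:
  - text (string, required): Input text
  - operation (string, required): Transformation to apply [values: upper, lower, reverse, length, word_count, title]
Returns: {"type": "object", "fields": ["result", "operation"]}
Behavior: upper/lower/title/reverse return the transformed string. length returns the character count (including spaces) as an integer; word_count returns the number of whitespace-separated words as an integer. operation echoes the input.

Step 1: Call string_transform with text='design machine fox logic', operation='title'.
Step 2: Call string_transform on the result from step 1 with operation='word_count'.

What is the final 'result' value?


Step 1: string_transform(text='design machine fox logic', operation='title')
  -> result = 'Design Machine Fox Logic'
Step 2: string_transform(text='Design Machine Fox Logic', operation='word_count')
  words: Design, Machine, Fox, Logic -> 4
  -> result = 4
4


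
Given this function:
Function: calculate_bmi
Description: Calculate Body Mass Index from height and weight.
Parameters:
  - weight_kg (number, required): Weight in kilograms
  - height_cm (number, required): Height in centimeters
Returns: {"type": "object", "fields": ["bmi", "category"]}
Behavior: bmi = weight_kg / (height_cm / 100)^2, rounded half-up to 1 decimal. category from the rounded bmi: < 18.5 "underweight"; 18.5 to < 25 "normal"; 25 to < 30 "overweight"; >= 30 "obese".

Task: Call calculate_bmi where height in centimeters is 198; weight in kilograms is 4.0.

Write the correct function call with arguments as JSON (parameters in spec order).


Mapping each described value to its parameter name:
  'Height in centimeters' -> height_cm = 198
  'Weight in kilograms' -> weight_kg = 4.0
calculate_bmi({"weight_kg": 4.0, "height_cm": 198})


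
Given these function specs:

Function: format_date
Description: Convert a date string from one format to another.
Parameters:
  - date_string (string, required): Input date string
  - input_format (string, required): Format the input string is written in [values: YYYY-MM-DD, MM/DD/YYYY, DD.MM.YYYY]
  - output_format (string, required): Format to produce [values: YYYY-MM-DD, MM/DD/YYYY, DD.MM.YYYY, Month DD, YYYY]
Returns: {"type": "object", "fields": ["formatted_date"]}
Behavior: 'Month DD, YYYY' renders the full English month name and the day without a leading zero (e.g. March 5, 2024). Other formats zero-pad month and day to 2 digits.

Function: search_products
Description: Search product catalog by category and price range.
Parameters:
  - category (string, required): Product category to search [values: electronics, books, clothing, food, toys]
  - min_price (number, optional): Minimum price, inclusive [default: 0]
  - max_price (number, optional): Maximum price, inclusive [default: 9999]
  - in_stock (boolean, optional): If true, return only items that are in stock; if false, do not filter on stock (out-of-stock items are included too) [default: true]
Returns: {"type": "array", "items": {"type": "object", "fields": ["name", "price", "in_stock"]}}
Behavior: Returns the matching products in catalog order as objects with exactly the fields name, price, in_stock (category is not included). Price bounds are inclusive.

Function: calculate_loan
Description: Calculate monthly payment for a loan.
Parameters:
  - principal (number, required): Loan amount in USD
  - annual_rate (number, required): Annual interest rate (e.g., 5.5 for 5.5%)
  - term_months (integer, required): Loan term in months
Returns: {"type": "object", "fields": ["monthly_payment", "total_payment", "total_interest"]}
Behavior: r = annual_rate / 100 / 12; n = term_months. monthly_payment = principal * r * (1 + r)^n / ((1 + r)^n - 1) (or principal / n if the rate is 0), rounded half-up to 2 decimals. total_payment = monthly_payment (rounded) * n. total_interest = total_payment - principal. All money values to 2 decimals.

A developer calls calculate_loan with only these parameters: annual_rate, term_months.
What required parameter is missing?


Required parameters: principal, annual_rate, term_months
Provided: annual_rate, term_months
Missing: principal
principal


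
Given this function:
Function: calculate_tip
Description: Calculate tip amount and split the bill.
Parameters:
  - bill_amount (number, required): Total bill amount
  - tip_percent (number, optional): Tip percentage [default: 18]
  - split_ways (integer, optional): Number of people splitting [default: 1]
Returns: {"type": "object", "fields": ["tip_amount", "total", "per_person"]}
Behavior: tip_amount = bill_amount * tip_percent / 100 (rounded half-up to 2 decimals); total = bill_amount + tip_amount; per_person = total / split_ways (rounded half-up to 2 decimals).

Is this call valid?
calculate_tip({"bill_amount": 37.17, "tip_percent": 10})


Checking all required parameters present and types match... All valid.
Valid


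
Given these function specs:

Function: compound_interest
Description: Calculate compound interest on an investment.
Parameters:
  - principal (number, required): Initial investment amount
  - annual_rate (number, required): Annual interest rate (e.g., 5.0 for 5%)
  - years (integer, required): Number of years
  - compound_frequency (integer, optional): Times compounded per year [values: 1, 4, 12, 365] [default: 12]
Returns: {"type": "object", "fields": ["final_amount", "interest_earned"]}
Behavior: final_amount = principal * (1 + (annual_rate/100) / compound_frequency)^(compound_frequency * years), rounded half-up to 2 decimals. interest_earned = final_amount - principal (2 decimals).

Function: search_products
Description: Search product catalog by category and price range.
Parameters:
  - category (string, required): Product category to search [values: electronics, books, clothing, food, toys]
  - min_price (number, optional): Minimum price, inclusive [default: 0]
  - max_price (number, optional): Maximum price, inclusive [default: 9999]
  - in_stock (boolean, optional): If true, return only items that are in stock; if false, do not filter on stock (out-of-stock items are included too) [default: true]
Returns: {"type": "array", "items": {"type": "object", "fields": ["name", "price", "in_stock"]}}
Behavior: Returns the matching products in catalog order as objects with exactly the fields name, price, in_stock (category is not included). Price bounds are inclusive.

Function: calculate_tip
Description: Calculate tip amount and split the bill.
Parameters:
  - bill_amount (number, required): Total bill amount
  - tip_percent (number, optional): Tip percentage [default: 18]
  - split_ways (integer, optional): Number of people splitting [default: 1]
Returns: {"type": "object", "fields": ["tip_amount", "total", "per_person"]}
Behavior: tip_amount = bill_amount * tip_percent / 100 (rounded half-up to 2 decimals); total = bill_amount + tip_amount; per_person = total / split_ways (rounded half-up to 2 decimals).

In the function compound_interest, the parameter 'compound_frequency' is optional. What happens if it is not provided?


The compound_interest spec declares:
  - compound_frequency (integer, optional): Times compounded per year [values: 1, 4, 12, 365] [default: 12]
It defaults to 12


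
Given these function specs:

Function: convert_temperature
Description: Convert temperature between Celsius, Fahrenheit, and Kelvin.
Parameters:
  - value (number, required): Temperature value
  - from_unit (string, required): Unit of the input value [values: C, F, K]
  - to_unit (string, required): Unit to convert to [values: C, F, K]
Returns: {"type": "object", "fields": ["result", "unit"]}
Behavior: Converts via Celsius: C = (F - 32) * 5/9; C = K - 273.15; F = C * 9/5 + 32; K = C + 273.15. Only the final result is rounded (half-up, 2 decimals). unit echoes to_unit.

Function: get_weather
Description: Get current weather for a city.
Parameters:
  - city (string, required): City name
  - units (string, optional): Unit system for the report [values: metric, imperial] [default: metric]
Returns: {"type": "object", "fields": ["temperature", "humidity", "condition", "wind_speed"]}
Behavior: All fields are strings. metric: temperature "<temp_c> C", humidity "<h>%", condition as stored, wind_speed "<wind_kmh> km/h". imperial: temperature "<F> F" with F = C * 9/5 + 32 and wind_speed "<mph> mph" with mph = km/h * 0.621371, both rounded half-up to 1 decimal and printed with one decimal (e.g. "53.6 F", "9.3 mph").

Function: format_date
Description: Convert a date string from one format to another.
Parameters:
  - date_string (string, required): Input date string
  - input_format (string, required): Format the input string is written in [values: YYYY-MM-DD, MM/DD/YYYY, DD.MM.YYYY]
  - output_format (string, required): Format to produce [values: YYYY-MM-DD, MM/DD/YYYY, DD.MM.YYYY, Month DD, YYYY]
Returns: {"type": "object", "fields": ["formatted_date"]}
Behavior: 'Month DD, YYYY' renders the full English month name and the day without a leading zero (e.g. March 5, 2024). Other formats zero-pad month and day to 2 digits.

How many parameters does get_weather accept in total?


Parameters of get_weather: city (required), units (optional)
Total:
2


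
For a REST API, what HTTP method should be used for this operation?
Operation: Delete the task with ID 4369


GET = read, POST = create, PUT = update/replace, DELETE = remove
This operation is a removal.
DELETE


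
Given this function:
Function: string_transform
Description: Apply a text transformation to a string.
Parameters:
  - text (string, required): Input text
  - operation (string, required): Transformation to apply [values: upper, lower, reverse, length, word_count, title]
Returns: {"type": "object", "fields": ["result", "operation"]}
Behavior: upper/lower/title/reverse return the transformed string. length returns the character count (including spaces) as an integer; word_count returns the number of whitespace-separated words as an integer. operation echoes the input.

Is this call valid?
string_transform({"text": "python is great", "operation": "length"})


Checking all required parameters present and types match... All valid.
Valid


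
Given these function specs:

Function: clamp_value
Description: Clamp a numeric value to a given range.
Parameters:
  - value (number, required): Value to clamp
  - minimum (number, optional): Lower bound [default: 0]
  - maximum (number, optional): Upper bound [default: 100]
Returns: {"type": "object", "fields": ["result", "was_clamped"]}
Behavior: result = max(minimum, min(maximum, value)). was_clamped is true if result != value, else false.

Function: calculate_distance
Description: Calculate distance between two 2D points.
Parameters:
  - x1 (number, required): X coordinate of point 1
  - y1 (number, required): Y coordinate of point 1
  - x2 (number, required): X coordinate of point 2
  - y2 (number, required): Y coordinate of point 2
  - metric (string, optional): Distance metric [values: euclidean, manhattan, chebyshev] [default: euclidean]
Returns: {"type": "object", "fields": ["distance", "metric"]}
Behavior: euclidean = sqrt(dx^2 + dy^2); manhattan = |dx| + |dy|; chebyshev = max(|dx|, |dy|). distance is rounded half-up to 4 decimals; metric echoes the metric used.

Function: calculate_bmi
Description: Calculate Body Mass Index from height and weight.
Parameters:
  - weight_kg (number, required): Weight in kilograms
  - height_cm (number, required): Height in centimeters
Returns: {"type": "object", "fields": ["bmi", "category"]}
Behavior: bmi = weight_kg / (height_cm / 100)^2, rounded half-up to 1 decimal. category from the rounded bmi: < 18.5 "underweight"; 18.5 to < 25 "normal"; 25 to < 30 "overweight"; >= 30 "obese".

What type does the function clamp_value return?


The clamp_value spec declares Returns: {"type": "object", "fields": ["result", "was_clamped"]}
Type:
object


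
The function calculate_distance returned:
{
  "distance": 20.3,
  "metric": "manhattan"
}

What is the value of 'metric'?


manhattan


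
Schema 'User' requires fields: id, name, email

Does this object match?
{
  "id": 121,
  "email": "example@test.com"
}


Checking required fields...
Missing: name
Invalid - missing required field 'name'


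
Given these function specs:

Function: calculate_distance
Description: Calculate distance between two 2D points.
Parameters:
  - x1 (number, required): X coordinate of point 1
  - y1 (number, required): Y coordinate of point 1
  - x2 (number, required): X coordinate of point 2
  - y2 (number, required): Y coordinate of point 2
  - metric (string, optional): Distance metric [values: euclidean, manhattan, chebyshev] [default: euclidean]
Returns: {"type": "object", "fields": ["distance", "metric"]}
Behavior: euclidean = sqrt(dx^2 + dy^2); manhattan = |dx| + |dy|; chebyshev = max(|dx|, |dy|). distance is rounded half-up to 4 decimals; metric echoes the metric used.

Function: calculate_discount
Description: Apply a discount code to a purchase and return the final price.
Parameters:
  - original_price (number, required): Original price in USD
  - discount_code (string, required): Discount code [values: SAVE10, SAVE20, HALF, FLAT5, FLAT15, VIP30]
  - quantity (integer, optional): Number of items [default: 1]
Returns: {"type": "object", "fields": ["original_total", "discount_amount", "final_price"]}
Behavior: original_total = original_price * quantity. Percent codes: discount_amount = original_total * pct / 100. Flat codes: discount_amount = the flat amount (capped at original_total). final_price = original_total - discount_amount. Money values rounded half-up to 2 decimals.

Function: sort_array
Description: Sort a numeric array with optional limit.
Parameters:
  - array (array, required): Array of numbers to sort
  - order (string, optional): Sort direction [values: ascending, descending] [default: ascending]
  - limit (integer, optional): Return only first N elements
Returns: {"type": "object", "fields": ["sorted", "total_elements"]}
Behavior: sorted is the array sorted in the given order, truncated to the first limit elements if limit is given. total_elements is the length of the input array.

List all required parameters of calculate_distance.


Parameters of calculate_distance and their required/optional flag:
  x1: required
  y1: required
  x2: required
  y2: required
  metric: optional
x1, x2, y1, y2


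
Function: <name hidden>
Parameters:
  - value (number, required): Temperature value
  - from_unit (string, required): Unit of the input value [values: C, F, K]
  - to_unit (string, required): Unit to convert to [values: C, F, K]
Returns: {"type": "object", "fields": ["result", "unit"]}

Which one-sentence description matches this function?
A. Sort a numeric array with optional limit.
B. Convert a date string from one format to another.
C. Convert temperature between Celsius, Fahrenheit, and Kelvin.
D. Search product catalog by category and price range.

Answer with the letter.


Parameters value, from_unit, to_unit and return ["result", "unit"] fit: Convert temperature between Celsius, Fahrenheit, and Kelvin.
C


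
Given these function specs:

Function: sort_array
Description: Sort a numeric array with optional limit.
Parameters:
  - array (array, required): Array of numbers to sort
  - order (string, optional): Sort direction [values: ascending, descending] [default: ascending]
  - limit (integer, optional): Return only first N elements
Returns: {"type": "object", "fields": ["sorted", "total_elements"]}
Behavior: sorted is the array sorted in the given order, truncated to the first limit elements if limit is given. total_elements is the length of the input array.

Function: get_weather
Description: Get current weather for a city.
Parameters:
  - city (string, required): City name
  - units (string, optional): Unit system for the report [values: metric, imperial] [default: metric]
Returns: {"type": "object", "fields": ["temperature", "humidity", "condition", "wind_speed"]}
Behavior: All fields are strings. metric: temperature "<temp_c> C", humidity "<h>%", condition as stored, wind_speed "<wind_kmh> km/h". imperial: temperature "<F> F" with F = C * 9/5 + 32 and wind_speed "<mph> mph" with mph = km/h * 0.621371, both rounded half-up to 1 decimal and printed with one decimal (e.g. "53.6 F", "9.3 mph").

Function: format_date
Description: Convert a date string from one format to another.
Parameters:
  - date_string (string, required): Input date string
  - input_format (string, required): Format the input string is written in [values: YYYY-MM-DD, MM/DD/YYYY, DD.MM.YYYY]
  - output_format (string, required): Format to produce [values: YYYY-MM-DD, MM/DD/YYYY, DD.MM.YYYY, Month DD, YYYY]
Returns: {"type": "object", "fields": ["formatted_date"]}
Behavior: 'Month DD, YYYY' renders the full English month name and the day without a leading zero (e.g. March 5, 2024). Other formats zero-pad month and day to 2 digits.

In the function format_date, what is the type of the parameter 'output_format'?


The format_date spec declares:
  - output_format (string, required): Format to produce [values: YYYY-MM-DD, MM/DD/YYYY, DD.MM.YYYY, Month DD, YYYY]
Type:
string
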